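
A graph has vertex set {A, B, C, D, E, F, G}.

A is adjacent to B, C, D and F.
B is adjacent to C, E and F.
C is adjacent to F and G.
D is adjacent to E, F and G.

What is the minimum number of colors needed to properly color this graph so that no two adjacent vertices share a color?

A, B, C, F are pairwise adjacent (a clique of size 4), so at least 4 colors are needed.
4 colors suffice: color 1 → {C, D}; color 2 → {B, G}; color 3 → {E, F}; color 4 → {A}. Each edge has distinct colors on its endpoints.

4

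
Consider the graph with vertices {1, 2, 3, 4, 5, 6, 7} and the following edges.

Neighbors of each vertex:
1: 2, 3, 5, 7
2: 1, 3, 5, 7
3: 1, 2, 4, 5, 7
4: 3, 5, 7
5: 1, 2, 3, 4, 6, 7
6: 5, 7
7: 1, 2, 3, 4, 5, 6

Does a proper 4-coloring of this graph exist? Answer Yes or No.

1, 2, 3, 5, 7 are mutually adjacent (a clique of size 5), so at least 5 colors are needed.
So 4 colors are not enough.

No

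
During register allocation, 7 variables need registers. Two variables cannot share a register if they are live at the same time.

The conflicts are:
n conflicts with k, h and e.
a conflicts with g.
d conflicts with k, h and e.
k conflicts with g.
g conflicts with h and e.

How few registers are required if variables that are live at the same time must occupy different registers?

d and h conflict, so at least 2 registers are needed.
2 registers suffice: register 1 → {n, d, g}; register 2 → {a, k, h, e}. No two conflicting variables share a register.

2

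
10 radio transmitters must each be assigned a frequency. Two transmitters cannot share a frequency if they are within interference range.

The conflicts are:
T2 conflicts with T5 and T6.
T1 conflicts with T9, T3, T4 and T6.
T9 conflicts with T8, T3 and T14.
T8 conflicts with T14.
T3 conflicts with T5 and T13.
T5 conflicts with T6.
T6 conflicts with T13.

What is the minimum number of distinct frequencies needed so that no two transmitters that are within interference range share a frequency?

3

T2, T5, T6 are mutually in conflict, so at least 3 frequencies are needed.
A valid assignment using 3 frequencies: T2=3, T1=2, T9=3, T8=2, T3=1, T5=2, T4=1, T6=1, T14=1, T13=2. No two conflicting transmitters share a frequency.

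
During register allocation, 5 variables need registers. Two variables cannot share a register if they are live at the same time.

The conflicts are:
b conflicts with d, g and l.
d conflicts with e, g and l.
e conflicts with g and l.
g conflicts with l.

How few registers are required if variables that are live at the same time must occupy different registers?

4

b, d, g, l are mutually in conflict, so at least 4 registers are needed.
4 registers suffice: register 1 → {d}; register 2 → {g}; register 3 → {l}; register 4 → {b, e}. No two conflicting variables share a register.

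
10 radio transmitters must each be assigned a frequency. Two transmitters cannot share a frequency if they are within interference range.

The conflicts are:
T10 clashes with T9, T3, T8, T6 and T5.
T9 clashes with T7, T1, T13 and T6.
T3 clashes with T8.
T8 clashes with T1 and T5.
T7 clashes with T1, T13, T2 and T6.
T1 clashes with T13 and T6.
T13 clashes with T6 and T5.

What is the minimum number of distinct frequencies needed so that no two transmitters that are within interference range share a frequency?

5

T9, T7, T1, T13, T6 all conflict with each other, so at least 5 frequencies are needed.
A valid assignment using 5 frequencies: T10=1, T9=2, T3=3, T8=2, T7=1, T1=3, T13=5, T2=2, T6=4, T5=3. No two conflicting transmitters share a frequency.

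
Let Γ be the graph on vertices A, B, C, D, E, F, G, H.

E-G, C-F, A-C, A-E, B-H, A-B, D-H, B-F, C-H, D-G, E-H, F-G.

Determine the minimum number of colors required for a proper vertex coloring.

3

The cycle H-D-G-F-B-H has odd length 5, so it cannot be 2-colored; at least 3 colors are needed.
One proper 3-coloring: A=1, B=2, C=2, D=2, E=2, F=3, G=1, H=1. Every edge joins two different colors.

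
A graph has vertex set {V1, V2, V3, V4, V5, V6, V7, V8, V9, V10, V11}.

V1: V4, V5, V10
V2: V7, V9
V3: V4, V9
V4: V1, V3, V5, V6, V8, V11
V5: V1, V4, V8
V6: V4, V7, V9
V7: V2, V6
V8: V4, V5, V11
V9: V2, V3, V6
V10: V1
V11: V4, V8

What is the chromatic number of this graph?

3

V4, V8, V11 are mutually adjacent, so at least 3 colors are needed.
3 colors suffice: V1=blue, V2=blue, V3=blue, V4=red, V5=green, V6=blue, V7=red, V8=blue, V9=red, V10=red, V11=green. No two adjacent vertices share a color.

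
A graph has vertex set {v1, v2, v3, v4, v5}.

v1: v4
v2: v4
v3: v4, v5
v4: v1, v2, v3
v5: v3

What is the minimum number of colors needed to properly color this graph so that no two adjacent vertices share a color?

2

v3 and v5 are adjacent, so at least 2 colors are needed.
One proper 2-coloring: v1=2, v2=2, v3=2, v4=1, v5=1. No two adjacent vertices share a color.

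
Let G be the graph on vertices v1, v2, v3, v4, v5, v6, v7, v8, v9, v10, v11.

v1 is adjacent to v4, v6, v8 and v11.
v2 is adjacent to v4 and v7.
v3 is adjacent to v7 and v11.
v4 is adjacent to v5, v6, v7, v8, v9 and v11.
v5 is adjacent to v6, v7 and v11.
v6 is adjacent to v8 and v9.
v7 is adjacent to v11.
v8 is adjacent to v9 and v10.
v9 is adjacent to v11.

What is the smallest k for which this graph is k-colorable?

v4, v6, v8, v9 form a clique, so at least 4 colors are needed.
4 colors suffice: color 1 → {v3, v4, v10}; color 2 → {v2, v6, v11}; color 3 → {v7, v8}; color 4 → {v1, v5, v9}. Each edge has distinct colors on its endpoints.

4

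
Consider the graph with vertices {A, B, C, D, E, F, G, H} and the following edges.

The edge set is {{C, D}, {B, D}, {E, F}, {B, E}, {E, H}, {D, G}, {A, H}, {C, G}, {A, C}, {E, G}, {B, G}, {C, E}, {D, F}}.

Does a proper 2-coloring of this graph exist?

No

C, D, G are mutually adjacent, so at least 3 colors are needed.
So 2 colors are not enough.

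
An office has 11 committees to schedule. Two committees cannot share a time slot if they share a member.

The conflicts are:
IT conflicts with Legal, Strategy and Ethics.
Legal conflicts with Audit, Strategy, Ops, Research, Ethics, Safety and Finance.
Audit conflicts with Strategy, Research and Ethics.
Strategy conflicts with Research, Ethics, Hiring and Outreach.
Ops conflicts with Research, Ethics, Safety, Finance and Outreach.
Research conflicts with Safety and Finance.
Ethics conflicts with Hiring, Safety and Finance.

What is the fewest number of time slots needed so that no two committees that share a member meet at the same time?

Legal, Ops, Ethics, Finance pairwise conflict, so at least 4 time slots are needed.
4 time slots suffice: time slot 1 → {Research, Ethics, Outreach}; time slot 2 → {Legal, Hiring}; time slot 3 → {Strategy, Ops}; time slot 4 → {IT, Audit, Safety, Finance}. Every pair that conflicts lands in different time slots.

4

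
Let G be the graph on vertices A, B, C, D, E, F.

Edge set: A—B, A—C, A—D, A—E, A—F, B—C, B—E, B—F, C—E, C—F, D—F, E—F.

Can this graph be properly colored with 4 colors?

No

A, B, C, E, F are mutually adjacent (a clique of size 5), so at least 5 colors are needed.
So 4 colors are not enough.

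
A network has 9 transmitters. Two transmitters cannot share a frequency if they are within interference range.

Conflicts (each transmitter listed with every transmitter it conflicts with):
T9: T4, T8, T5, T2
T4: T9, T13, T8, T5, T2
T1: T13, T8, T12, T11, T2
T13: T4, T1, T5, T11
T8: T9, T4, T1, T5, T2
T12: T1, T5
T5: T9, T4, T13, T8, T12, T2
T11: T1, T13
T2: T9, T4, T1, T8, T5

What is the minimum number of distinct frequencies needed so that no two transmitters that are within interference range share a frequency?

5

T9, T4, T8, T5, T2 pairwise conflict, so at least 5 frequencies are needed.
5 frequencies suffice: frequency 1 → {T1, T5}; frequency 2 → {T13, T12, T2}; frequency 3 → {T4, T11}; frequency 4 → {T8}; frequency 5 → {T9}. Each listed conflict is separated.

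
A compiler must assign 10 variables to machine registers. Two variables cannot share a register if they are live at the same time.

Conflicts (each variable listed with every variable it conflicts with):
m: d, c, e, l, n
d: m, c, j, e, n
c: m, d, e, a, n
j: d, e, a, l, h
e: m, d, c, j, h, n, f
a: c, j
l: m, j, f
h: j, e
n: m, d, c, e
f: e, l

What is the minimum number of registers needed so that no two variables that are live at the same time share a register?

m, d, c, e, n are mutually in conflict, so at least 5 registers are needed.
Using 5 registers: m=2, d=4, c=3, j=2, e=1, a=1, l=1, h=3, n=5, f=2. No two conflicting variables share a register.

5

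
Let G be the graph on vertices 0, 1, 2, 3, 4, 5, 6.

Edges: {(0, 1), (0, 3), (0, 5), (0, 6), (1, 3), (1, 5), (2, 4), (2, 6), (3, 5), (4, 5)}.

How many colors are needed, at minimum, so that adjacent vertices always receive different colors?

0, 1, 3, 5 are pairwise adjacent (a clique of size 4), so at least 4 colors are needed.
A valid assignment using 4 colors: 0=red, 1=yellow, 2=red, 3=green, 4=green, 5=blue, 6=blue. No two adjacent vertices share a color.

4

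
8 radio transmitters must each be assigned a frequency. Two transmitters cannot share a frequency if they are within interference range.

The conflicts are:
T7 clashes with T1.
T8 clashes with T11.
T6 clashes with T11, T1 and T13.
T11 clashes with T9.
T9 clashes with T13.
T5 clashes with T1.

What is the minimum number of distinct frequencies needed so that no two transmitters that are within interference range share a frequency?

T5 and T1 conflict, so at least 2 frequencies are needed.
2 frequencies suffice: frequency 1 → {T11, T1, T13}; frequency 2 → {T7, T8, T6, T9, T5}. Each listed conflict is separated.

2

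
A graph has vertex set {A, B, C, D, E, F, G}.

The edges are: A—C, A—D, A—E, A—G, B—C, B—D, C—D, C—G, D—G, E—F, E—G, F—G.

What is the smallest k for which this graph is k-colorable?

4

A, C, D, G form a clique, so at least 4 colors are needed.
4 colors suffice: color 1 → {B, G}; color 2 → {C, E}; color 3 → {A, F}; color 4 → {D}. No two adjacent vertices share a color.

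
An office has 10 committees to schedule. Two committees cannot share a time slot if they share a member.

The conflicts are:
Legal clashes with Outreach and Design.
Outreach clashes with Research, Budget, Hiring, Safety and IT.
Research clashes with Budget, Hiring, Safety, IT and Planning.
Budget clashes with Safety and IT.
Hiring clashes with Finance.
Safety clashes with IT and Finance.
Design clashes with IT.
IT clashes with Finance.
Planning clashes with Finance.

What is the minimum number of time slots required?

Outreach, Research, Budget, Safety, IT are mutually in conflict, so at least 5 time slots are needed.
5 time slots suffice: time slot 1 → {Legal, Research, Finance}; time slot 2 → {Outreach, Design, Planning}; time slot 3 → {Hiring, IT}; time slot 4 → {Safety}; time slot 5 → {Budget}. No two conflicting committees share a time slot.

5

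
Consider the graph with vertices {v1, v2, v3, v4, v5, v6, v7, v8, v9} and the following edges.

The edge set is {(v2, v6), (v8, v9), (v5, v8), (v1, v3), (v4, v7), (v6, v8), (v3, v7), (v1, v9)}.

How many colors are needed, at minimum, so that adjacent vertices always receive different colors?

v4 and v7 are adjacent, so at least 2 colors are needed.
2 colors suffice: color 1 → {v1, v2, v7, v8}; color 2 → {v3, v4, v5, v6, v9}. Each edge has distinct colors on its endpoints.

2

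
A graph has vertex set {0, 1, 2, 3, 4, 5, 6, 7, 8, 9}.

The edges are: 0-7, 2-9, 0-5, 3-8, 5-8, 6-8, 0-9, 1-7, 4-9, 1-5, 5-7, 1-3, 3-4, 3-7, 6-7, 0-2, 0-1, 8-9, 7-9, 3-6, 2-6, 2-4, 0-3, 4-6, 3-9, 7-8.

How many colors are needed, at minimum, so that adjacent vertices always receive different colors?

4

3, 7, 8, 9 are pairwise adjacent (a clique of size 4), so at least 4 colors are needed.
4 colors suffice: 0=d, 1=c, 2=a, 3=a, 4=b, 5=a, 6=c, 7=b, 8=d, 9=c. Each edge has distinct colors on its endpoints.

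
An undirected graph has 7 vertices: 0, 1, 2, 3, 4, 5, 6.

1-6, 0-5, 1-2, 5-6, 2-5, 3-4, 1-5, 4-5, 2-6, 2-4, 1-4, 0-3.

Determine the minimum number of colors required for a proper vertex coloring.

4

1, 2, 5, 6 form a clique, so at least 4 colors are needed.
A valid assignment using 4 colors: 0=blue, 1=yellow, 2=blue, 3=red, 4=green, 5=red, 6=green. Every edge joins two different colors.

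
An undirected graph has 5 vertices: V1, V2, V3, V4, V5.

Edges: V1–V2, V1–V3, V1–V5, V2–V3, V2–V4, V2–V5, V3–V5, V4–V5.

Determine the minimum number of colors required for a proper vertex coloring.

4

V1, V2, V3, V5 are mutually adjacent (a clique of size 4), so at least 4 colors are needed.
4 colors suffice: V1=3, V2=1, V3=4, V4=3, V5=2. Every edge joins two different colors.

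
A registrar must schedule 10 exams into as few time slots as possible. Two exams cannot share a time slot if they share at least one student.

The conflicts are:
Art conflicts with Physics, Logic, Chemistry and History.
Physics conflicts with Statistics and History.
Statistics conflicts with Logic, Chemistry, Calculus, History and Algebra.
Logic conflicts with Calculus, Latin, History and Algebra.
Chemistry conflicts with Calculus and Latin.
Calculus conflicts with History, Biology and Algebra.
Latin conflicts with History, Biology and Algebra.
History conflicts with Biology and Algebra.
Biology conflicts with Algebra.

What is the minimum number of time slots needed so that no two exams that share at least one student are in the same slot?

5

Statistics, Logic, Calculus, History, Algebra are mutually in conflict, so at least 5 time slots are needed.
Using 5 time slots: Art=2, Physics=3, Statistics=5, Logic=3, Chemistry=1, Calculus=2, Latin=2, History=1, Biology=3, Algebra=4. Each listed conflict is separated.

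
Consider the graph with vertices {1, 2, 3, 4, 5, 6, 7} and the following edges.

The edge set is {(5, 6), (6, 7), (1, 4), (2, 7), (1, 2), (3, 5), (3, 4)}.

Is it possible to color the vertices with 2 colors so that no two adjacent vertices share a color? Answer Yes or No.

No

The cycle 6-5-3-4-1-2-7-6 has odd length 7, so it cannot be 2-colored; at least 3 colors are needed.
So 2 colors are not enough.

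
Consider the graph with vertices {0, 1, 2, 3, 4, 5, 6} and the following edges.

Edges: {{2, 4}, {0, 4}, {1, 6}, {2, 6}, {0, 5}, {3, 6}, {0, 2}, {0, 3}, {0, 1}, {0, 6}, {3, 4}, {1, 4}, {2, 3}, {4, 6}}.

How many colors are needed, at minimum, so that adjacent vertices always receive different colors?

5

0, 2, 3, 4, 6 are pairwise adjacent (a clique of size 5), so at least 5 colors are needed.
One proper 5-coloring: 0=a, 1=d, 2=e, 3=d, 4=c, 5=b, 6=b. No two adjacent vertices share a color.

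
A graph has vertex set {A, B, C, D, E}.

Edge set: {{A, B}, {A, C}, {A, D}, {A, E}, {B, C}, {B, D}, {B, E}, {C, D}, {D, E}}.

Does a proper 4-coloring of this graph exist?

The chromatic number is 4. A, B, C, D are pairwise adjacent (a clique of size 4), so at least 4 colors are needed.
One proper 4-coloring: A=3, B=1, C=4, D=2, E=4.
That is already a proper 4-coloring.

Yes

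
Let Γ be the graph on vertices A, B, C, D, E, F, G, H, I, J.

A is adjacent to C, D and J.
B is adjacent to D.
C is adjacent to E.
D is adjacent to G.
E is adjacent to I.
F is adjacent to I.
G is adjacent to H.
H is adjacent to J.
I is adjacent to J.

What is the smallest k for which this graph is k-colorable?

The cycle J-A-D-G-H-J has odd length 5, so it cannot be 2-colored; at least 3 colors are needed.
3 colors suffice: color 1 → {D, E, F, J}; color 2 → {A, B, H, I}; color 3 → {C, G}. Each edge has distinct colors on its endpoints.

3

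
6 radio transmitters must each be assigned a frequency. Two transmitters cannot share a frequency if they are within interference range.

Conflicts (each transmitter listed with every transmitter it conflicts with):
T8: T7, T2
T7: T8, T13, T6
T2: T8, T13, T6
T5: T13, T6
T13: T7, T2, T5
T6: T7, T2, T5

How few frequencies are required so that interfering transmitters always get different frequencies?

T5 and T13 conflict, so at least 2 frequencies are needed.
Using 2 frequencies: T8=1, T7=2, T2=2, T5=2, T13=1, T6=1. Each listed conflict is separated.

2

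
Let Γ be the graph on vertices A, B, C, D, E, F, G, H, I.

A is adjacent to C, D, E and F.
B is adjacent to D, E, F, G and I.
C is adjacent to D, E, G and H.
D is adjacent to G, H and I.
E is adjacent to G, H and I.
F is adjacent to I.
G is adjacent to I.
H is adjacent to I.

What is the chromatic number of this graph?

4

B, E, G, I are mutually adjacent (a clique of size 4), so at least 4 colors are needed.
One proper 4-coloring: A=3, B=3, C=1, D=2, E=2, F=2, G=4, H=3, I=1. Each edge has distinct colors on its endpoints.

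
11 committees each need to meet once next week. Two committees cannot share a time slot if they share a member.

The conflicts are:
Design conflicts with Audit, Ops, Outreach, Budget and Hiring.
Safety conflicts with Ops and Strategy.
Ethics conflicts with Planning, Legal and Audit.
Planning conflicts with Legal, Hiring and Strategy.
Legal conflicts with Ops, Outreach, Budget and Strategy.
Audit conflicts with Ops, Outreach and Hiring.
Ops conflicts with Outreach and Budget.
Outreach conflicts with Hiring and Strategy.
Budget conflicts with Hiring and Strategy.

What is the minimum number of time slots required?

Design, Audit, Ops, Outreach are mutually in conflict, so at least 4 time slots are needed.
A valid assignment using 4 time slots: Design=3, Safety=1, Ethics=2, Planning=1, Legal=3, Audit=4, Ops=2, Outreach=1, Budget=1, Hiring=2, Strategy=2. No two conflicting committees share a time slot.

4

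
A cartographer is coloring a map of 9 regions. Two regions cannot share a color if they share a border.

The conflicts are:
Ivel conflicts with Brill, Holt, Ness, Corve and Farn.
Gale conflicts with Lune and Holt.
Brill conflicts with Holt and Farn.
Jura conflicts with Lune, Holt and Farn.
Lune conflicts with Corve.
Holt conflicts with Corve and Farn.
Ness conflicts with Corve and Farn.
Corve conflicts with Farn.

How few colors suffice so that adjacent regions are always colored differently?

4

Ivel, Holt, Corve, Farn all conflict with each other, so at least 4 colors are needed.
4 colors suffice: color 1 → {Lune, Holt, Ness}; color 2 → {Gale, Farn}; color 3 → {Brill, Jura, Corve}; color 4 → {Ivel}. Every pair that conflicts lands in different colors.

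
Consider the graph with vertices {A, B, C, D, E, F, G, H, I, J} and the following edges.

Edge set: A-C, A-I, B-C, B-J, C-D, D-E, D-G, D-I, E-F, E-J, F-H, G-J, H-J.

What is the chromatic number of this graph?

The cycle D-G-J-B-C-D has odd length 5, so it cannot be 2-colored; at least 3 colors are needed.
3 colors suffice: color red → {A, D, F, J}; color blue → {C, E, G, H, I}; color green → {B}. No two adjacent vertices share a color.

3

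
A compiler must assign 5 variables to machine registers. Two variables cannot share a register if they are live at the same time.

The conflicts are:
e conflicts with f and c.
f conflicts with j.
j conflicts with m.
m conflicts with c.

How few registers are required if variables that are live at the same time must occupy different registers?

The cycle e-c-m-j-f-e has odd length 5, so it cannot be 2-colored; at least 3 registers are needed.
A valid assignment using 3 registers: e=2, f=1, j=2, m=1, c=3. No two conflicting variables share a register.

3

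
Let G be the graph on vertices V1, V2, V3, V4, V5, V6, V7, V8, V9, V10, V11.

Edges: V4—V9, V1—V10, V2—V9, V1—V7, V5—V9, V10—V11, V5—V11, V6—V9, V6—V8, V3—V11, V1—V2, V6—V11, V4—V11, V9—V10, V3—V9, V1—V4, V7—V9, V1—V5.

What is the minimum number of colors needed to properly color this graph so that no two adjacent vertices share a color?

V4 and V9 are adjacent, so at least 2 colors are needed.
2 colors suffice: color R → {V1, V8, V9, V11}; color B → {V2, V3, V4, V5, V6, V7, V10}. Every edge joins two different colors.

2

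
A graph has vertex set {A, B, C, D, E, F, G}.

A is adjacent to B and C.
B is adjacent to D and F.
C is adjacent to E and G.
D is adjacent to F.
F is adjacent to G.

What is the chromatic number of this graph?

3

B, D, F form a triangle, so at least 3 colors are needed.
3 colors suffice: A=2, B=1, C=1, D=3, E=2, F=2, G=3. Every edge joins two different colors.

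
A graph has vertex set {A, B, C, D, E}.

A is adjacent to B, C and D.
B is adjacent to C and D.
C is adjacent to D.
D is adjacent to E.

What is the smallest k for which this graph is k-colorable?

4

A, B, C, D are mutually adjacent (a clique of size 4), so at least 4 colors are needed.
4 colors suffice: color red → {D}; color blue → {C, E}; color green → {A}; color yellow → {B}. Every edge joins two different colors.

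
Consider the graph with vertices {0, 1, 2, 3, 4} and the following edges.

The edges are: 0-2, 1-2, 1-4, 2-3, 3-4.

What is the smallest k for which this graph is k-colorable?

1 and 4 are adjacent, so at least 2 colors are needed.
2 colors suffice: 0=blue, 1=blue, 2=red, 3=blue, 4=red. Every edge joins two different colors.

2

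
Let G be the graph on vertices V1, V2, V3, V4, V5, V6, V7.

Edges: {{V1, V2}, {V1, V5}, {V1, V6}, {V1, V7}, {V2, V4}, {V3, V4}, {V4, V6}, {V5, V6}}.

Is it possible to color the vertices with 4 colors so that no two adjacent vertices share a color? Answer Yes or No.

The chromatic number is 3. V1, V5, V6 form a triangle, so at least 3 colors are needed.
3 colors suffice: color 1 → {V1, V4}; color 2 → {V2, V3, V6, V7}; color 3 → {V5}.
Since 4 ≥ 3, a proper 4-coloring certainly exists.

Yes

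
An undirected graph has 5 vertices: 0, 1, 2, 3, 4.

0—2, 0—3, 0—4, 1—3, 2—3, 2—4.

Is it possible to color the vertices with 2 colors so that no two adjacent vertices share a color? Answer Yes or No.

No

0, 2, 3 form a triangle, so at least 3 colors are needed.
So 2 colors are not enough.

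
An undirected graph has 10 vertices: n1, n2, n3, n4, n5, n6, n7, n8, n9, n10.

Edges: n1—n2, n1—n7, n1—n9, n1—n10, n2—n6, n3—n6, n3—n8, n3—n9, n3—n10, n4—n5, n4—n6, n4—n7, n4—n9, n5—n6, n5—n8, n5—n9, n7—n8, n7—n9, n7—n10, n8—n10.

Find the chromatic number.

3

n4, n5, n9 are mutually adjacent, so at least 3 colors are needed.
3 colors suffice: n1=3, n2=2, n3=2, n4=3, n5=2, n6=1, n7=2, n8=3, n9=1, n10=1. Each edge has distinct colors on its endpoints.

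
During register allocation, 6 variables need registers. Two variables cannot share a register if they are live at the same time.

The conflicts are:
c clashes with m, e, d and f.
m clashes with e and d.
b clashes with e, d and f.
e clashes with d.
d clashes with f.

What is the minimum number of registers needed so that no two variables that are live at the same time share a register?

4

c, m, e, d are mutually in conflict, so at least 4 registers are needed.
A valid assignment using 4 registers: c=3, m=4, b=3, e=2, d=1, f=2. Every pair that conflicts lands in different registers.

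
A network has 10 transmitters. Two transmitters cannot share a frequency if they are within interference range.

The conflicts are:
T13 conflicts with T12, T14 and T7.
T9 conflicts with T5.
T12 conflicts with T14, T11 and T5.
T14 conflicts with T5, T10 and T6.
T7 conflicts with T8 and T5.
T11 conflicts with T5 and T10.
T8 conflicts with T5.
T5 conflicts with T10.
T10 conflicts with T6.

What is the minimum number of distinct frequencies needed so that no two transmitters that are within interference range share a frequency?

3

T14, T5, T10 pairwise conflict, so at least 3 frequencies are needed.
3 frequencies suffice: frequency 1 → {T13, T5, T6}; frequency 2 → {T9, T14, T7, T11}; frequency 3 → {T12, T8, T10}. No two conflicting transmitters share a frequency.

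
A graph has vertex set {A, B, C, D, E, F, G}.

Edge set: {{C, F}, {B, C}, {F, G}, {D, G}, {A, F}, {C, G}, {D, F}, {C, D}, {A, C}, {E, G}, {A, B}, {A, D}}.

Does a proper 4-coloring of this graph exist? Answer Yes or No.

The chromatic number is 4. C, D, F, G form a clique, so at least 4 colors are needed.
A valid assignment using 4 colors: A=4, B=2, C=1, D=3, E=1, F=2, G=4.
That is already a proper 4-coloring.

Yes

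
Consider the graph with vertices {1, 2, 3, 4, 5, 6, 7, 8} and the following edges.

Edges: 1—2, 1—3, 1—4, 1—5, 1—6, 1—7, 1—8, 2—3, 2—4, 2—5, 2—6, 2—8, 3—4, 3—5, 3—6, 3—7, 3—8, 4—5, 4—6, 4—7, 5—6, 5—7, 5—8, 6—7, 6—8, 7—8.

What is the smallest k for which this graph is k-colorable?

6

1, 2, 3, 5, 6, 8 are mutually adjacent (a clique of size 6), so at least 6 colors are needed.
6 colors suffice: 1=b, 2=e, 3=d, 4=f, 5=c, 6=a, 7=e, 8=f. Every edge joins two different colors.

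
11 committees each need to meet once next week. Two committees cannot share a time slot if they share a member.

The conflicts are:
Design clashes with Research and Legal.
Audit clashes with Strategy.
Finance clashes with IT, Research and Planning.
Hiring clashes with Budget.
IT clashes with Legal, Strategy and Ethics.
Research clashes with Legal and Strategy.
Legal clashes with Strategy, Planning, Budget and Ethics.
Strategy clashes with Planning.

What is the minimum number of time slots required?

IT, Legal, Ethics pairwise conflict, so at least 3 time slots are needed.
3 time slots suffice: time slot 1 → {Audit, Finance, Hiring, Legal}; time slot 2 → {Design, Strategy, Budget, Ethics}; time slot 3 → {IT, Research, Planning}. Every pair that conflicts lands in different time slots.

3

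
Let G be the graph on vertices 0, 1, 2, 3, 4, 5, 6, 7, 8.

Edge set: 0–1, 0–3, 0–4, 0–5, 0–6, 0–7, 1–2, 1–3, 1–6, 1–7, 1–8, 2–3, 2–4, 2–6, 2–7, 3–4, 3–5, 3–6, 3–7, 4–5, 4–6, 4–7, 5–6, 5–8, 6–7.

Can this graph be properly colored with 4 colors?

No

0, 3, 4, 5, 6 are pairwise adjacent (a clique of size 5), so at least 5 colors are needed.
So 4 colors are not enough.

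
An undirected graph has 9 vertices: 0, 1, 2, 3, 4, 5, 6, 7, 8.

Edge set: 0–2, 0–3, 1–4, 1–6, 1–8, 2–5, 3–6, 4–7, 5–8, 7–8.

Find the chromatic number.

The cycle 8-1-6-3-0-2-5-8 has odd length 7, so it cannot be 2-colored; at least 3 colors are needed.
3 colors suffice: color a → {1, 2, 3, 7}; color b → {0, 4, 6, 8}; color c → {5}. Each edge has distinct colors on its endpoints.

3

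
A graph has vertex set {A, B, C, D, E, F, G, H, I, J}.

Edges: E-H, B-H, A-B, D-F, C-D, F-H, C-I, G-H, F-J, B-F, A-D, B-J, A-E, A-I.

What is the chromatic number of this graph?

3

B, F, H are mutually adjacent, so at least 3 colors are needed.
3 colors suffice: color red → {A, C, F, G}; color blue → {B, D, E, I}; color green → {H, J}. Each edge has distinct colors on its endpoints.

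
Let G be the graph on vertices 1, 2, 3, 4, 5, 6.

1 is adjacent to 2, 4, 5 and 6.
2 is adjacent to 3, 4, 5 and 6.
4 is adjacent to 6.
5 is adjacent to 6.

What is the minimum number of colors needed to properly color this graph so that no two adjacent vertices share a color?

4

1, 2, 5, 6 are mutually adjacent (a clique of size 4), so at least 4 colors are needed.
4 colors suffice: color red → {2}; color blue → {1, 3}; color green → {6}; color yellow → {4, 5}. Each edge has distinct colors on its endpoints.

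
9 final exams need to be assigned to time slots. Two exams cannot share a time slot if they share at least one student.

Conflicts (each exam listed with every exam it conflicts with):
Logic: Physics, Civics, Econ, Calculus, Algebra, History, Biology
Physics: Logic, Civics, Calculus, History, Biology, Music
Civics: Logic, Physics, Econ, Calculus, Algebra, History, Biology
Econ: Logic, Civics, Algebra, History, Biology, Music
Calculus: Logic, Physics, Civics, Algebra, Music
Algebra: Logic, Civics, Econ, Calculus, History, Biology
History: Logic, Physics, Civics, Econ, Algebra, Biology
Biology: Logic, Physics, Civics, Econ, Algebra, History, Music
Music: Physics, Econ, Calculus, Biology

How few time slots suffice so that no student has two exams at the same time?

Logic, Civics, Econ, Algebra, History, Biology are mutually in conflict, so at least 6 time slots are needed.
Using 6 time slots: Logic=2, Physics=4, Civics=1, Econ=4, Calculus=3, Algebra=5, History=6, Biology=3, Music=1. No two conflicting exams share a time slot.

6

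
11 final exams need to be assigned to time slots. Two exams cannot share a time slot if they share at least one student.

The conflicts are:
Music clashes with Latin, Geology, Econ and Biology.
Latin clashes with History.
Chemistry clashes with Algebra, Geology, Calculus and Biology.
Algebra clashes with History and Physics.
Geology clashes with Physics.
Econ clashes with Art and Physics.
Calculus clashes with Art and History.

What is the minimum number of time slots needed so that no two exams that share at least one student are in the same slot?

Calculus and History conflict, so at least 2 time slots are needed.
2 time slots suffice: time slot 1 → {Music, Chemistry, Art, History, Physics}; time slot 2 → {Latin, Algebra, Geology, Econ, Calculus, Biology}. No two conflicting exams share a time slot.

2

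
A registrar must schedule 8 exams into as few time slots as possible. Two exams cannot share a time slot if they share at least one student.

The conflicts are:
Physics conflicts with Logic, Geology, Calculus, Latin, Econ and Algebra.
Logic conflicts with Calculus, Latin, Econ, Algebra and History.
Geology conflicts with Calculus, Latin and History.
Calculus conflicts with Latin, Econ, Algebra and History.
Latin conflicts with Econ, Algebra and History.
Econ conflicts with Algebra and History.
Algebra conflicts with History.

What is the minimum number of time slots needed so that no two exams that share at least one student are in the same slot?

Logic, Calculus, Latin, Econ, Algebra, History are mutually in conflict, so at least 6 time slots are needed.
6 time slots suffice: Physics=5, Logic=3, Geology=3, Calculus=1, Latin=2, Econ=4, Algebra=6, History=5. No two conflicting exams share a time slot.

6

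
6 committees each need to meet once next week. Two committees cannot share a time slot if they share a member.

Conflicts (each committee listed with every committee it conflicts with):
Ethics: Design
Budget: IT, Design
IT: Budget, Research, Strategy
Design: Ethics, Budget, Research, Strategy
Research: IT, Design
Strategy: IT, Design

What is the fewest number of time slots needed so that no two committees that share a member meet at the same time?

2

Budget and Design conflict, so at least 2 time slots are needed.
A valid assignment using 2 time slots: Ethics=2, Budget=2, IT=1, Design=1, Research=2, Strategy=2. Each listed conflict is separated.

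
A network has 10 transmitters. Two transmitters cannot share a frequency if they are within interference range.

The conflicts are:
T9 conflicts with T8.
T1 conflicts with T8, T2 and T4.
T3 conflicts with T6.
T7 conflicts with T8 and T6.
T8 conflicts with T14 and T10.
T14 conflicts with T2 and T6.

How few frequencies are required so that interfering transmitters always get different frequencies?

T1 and T8 conflict, so at least 2 frequencies are needed.
A valid assignment using 2 frequencies: T9=2, T1=2, T3=2, T7=2, T8=1, T14=2, T2=1, T6=1, T4=1, T10=2. Each listed conflict is separated.

2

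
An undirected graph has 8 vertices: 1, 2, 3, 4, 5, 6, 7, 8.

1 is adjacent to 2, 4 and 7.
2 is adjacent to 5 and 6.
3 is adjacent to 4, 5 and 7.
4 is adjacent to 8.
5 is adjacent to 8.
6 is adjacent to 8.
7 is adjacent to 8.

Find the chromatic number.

The cycle 7-3-5-2-1-7 has odd length 5, so it cannot be 2-colored; at least 3 colors are needed.
3 colors suffice: color red → {1, 3, 8}; color blue → {4, 5, 6, 7}; color green → {2}. Every edge joins two different colors.

3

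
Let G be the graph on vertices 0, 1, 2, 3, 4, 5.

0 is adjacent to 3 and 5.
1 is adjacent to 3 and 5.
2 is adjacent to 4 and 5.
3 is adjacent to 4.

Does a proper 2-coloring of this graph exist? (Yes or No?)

The cycle 2-5-1-3-4-2 has odd length 5, so it cannot be 2-colored; at least 3 colors are needed.
So 2 colors are not enough.

No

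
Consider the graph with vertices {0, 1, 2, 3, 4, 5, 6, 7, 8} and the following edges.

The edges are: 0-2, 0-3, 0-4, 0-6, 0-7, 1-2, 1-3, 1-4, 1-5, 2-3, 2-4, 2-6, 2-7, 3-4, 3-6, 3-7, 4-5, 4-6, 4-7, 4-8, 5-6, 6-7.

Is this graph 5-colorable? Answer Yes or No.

0, 2, 3, 4, 6, 7 are mutually adjacent (a clique of size 6), so at least 6 colors are needed.
So 5 colors are not enough.

No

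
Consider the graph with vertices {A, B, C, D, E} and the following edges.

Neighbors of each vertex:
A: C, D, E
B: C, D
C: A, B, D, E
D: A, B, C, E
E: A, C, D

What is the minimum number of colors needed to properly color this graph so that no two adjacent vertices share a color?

A, C, D, E are pairwise adjacent (a clique of size 4), so at least 4 colors are needed.
4 colors suffice: A=3, B=3, C=1, D=2, E=4. Every edge joins two different colors.

4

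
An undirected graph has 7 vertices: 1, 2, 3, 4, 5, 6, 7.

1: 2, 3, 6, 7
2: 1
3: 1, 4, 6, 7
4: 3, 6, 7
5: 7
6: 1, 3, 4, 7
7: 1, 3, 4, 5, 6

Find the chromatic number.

1, 3, 6, 7 form a clique, so at least 4 colors are needed.
One proper 4-coloring: 1=blue, 2=red, 3=green, 4=blue, 5=blue, 6=yellow, 7=red. Each edge has distinct colors on its endpoints.

4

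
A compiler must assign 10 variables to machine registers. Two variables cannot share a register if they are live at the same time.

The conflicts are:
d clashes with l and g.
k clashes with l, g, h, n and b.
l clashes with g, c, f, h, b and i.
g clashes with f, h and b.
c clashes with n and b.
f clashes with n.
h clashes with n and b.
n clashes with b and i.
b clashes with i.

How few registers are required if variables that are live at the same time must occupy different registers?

5

k, l, g, h, b all conflict with each other, so at least 5 registers are needed.
5 registers suffice: register 1 → {l, n}; register 2 → {d, f, b}; register 3 → {g, c, i}; register 4 → {h}; register 5 → {k}. No two conflicting variables share a register.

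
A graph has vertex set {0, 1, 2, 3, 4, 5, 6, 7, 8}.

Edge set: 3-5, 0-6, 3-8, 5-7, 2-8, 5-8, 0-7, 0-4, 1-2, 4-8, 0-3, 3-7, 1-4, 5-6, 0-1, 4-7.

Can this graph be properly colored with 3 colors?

The chromatic number is 3. 0, 4, 7 are pairwise adjacent, so at least 3 colors are needed.
3 colors suffice: 0=a, 1=c, 2=a, 3=b, 4=b, 5=a, 6=b, 7=c, 8=c.
That is already a proper 3-coloring.

Yes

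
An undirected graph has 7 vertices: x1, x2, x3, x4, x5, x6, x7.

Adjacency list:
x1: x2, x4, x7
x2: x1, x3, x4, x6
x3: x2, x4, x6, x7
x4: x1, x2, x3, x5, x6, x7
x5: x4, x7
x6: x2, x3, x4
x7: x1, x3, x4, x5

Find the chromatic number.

x2, x3, x4, x6 are pairwise adjacent (a clique of size 4), so at least 4 colors are needed.
4 colors suffice: x1=green, x2=blue, x3=green, x4=red, x5=green, x6=yellow, x7=blue. No two adjacent vertices share a color.

4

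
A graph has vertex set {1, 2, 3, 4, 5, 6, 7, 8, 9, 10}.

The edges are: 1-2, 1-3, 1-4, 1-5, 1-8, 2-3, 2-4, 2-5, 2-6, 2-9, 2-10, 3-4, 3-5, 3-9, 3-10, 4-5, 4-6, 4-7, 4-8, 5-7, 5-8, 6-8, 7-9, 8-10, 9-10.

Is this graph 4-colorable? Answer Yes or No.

No

1, 2, 3, 4, 5 are pairwise adjacent (a clique of size 5), so at least 5 colors are needed.
So 4 colors are not enough.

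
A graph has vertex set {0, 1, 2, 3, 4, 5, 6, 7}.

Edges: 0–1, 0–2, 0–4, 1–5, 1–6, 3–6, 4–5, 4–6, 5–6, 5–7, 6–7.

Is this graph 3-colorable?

Yes

The chromatic number is 3. 5, 6, 7 are pairwise adjacent, so at least 3 colors are needed.
One proper 3-coloring: 0=a, 1=c, 2=b, 3=b, 4=c, 5=b, 6=a, 7=c.
That is already a proper 3-coloring.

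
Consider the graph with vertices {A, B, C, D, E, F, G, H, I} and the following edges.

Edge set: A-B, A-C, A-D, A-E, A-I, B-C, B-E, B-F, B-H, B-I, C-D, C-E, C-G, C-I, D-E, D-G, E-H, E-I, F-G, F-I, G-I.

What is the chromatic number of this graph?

5

A, B, C, E, I are mutually adjacent (a clique of size 5), so at least 5 colors are needed.
5 colors suffice: A=purple, B=green, C=red, D=green, E=blue, F=red, G=blue, H=red, I=yellow. Each edge has distinct colors on its endpoints.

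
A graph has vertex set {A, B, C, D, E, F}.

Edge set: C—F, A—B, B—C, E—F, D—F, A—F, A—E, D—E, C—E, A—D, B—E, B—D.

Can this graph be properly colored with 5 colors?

Yes

The chromatic number is 4. A, D, E, F are mutually adjacent (a clique of size 4), so at least 4 colors are needed.
4 colors suffice: A=green, B=blue, C=green, D=yellow, E=red, F=blue.
Since 5 ≥ 4, a proper 5-coloring certainly exists.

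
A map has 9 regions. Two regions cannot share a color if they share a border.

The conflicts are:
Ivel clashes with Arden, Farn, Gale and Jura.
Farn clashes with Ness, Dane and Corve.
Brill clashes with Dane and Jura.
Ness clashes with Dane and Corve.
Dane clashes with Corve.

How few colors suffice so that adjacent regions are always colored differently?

4

Farn, Ness, Dane, Corve pairwise conflict, so at least 4 colors are needed.
4 colors suffice: Ivel=2, Arden=1, Farn=1, Brill=3, Ness=3, Dane=2, Gale=1, Corve=4, Jura=1. Every pair that conflicts lands in different colors.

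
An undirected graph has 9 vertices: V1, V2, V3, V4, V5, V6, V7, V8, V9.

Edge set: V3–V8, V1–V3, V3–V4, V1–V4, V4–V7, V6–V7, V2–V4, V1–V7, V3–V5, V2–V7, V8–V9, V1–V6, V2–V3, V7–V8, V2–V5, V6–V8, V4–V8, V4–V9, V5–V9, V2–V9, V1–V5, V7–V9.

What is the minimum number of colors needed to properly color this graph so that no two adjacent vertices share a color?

4

V2, V4, V7, V9 form a clique, so at least 4 colors are needed.
4 colors suffice: color 1 → {V3, V7}; color 2 → {V4, V5, V6}; color 3 → {V1, V2, V8}; color 4 → {V9}. Each edge has distinct colors on its endpoints.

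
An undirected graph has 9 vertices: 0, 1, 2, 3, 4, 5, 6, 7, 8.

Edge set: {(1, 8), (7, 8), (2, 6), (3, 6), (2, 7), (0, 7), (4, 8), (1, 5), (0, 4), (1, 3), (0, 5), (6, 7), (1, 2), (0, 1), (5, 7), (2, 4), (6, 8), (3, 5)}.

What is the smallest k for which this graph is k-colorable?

2, 6, 7 are mutually adjacent, so at least 3 colors are needed.
3 colors suffice: color red → {1, 4, 7}; color blue → {0, 2, 3, 8}; color green → {5, 6}. Each edge has distinct colors on its endpoints.

3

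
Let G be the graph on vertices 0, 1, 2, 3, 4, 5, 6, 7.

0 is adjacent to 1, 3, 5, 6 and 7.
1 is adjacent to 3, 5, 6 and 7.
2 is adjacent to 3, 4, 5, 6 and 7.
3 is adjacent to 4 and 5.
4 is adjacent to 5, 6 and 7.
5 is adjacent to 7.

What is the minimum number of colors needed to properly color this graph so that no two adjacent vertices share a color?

4

2, 3, 4, 5 form a clique, so at least 4 colors are needed.
4 colors suffice: color red → {5, 6}; color blue → {0, 4}; color green → {1, 2}; color yellow → {3, 7}. No two adjacent vertices share a color.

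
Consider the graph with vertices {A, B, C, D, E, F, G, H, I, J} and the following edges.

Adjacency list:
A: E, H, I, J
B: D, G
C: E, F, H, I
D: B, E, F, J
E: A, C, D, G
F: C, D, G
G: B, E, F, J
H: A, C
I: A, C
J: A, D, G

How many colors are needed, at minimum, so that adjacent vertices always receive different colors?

C and I are adjacent, so at least 2 colors are needed.
A valid assignment using 2 colors: A=1, B=2, C=1, D=1, E=2, F=2, G=1, H=2, I=2, J=2. Each edge has distinct colors on its endpoints.

2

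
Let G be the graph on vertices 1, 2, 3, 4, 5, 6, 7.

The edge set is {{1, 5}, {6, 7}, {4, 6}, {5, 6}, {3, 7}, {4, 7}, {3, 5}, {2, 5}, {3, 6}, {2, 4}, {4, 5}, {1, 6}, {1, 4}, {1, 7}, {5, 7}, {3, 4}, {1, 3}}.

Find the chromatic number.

1, 3, 4, 5, 6, 7 form a clique, so at least 6 colors are needed.
6 colors suffice: 1=green, 2=green, 3=yellow, 4=red, 5=blue, 6=purple, 7=orange. No two adjacent vertices share a color.

6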